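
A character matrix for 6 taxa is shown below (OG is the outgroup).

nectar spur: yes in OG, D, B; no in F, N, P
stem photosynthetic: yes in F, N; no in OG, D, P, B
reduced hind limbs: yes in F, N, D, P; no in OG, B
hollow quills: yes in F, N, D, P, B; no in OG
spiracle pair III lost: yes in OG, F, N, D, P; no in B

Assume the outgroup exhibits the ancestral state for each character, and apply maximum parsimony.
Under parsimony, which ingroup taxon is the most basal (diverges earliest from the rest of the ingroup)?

Character polarity is set by the outgroup: the derived state is whichever differs from the outgroup's state, so for nectar spur, spiracle pair III lost the derived state is 'no', and for the remaining characters it is 'yes'.
nectar spur: derived state 'no' in F, N, and P only — synapomorphy for {F, N, P}.
Only F and N show the derived state 'yes' for stem photosynthetic, supporting them as a clade.
reduced hind limbs (derived state 'yes') is shared by D, F, N, and P — a synapomorphy uniting that clade.
hollow quills (derived state 'yes') is shared by all ingroup taxa — unites the whole ingroup.
spiracle pair III lost (derived state 'no') is unique to B (autapomorphy; uninformative for grouping).
Most parsimonious ingroup topology: ((((F,N),P),D),B).
B is sister to the clade containing all other ingroup taxa, so it is the earliest-diverging (most basal) ingroup lineage.

B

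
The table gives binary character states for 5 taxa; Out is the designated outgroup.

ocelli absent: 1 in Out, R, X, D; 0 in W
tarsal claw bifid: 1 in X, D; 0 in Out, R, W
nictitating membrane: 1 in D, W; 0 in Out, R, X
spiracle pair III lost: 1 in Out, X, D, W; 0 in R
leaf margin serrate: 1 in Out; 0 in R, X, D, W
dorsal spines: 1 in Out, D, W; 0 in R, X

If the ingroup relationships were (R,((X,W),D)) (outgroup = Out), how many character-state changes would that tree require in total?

Map each character onto (R,((X,W),D)) (rooted by Out) and count the minimum state changes it requires (Fitch parsimony):
ocelli absent: 1; tarsal claw bifid: 2; nictitating membrane: 2; spiracle pair III lost: 1; leaf margin serrate: 1; dorsal spines: 2.
Total tree length = 9.

9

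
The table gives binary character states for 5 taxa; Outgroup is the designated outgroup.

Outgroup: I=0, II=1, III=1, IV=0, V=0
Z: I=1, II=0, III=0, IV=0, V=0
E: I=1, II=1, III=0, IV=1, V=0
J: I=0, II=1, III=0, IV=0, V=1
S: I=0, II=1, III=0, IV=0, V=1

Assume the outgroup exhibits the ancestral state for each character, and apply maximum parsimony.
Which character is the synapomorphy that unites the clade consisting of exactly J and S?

Character polarity is set by the outgroup: the derived state is whichever differs from the outgroup's state, so for II, III the derived state is '0', and for the remaining characters it is '1'.
I (derived state '1') is shared by E and Z — a synapomorphy uniting that clade.
II (derived state '0') is unique to Z (autapomorphy; uninformative for grouping).
III (derived state '0') is shared by all ingroup taxa — unites the whole ingroup.
IV (derived state '1') is unique to E (autapomorphy; uninformative for grouping).
V: derived state '1' in J and S only — synapomorphy for {J, S}.
Most parsimonious ingroup topology: ((Z,E),(J,S)).
The clade {J, S} is supported by V: its derived state '1' occurs in exactly those taxa and in no other taxon (including the outgroup).

V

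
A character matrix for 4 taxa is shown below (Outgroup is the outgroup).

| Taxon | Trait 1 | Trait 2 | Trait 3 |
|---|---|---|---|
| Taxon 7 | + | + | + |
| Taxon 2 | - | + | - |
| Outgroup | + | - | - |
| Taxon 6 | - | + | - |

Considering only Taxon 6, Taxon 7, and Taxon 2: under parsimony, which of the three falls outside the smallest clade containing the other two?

Taxon 7

Character polarity is set by the outgroup: the derived state is whichever differs from the outgroup's state, so for Trait 1 the derived state is '-', and for the remaining characters it is '+'.
Trait 1 (derived state '-') is shared by Taxon 2 and Taxon 6 — a synapomorphy uniting that clade.
All ingroup taxa share the derived state '+' for Trait 2; it defines the ingroup but does not resolve relationships within it.
Trait 3: derived state '+' in Taxon 7 only — an autapomorphy, so it tells us nothing about relationships among taxa.
Most parsimonious ingroup topology: ((Taxon 6,Taxon 2),Taxon 7).
Taxon 6 and Taxon 2 share a more recent common ancestor with each other than either does with Taxon 7, so Taxon 7 is the least closely related of the three.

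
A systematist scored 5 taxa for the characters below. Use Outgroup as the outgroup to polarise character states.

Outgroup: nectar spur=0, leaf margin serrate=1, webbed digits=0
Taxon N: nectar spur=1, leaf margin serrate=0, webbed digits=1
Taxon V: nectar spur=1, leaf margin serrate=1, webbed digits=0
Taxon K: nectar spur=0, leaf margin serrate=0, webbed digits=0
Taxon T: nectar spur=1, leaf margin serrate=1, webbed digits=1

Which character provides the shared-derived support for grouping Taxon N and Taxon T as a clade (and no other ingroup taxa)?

webbed digits

Character polarity is set by the outgroup: the derived state is whichever differs from the outgroup's state, so for leaf margin serrate the derived state is '0', and for the remaining characters it is '1'.
Only Taxon N, Taxon T, and Taxon V show the derived state '1' for nectar spur, supporting them as a clade.
leaf margin serrate groups Taxon K and Taxon N, which is incompatible with the clades supported by the remaining characters; treating it as convergent (homoplasy) costs fewer steps than any alternative tree.
webbed digits (derived state '1') is shared by Taxon N and Taxon T — a synapomorphy uniting that clade.
Most parsimonious ingroup topology: (((Taxon N,Taxon T),Taxon V),Taxon K).
The clade {Taxon N, Taxon T} is supported by webbed digits: its derived state '1' occurs in exactly those taxa and in no other taxon (including the outgroup).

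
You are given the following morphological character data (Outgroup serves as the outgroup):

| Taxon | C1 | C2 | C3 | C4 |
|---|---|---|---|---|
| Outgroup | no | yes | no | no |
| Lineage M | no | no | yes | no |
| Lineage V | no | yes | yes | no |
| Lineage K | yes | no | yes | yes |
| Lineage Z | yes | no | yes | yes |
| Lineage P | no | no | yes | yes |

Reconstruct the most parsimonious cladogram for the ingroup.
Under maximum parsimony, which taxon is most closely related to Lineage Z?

Character polarity is set by the outgroup: the derived state is whichever differs from the outgroup's state, so for C2 the derived state is 'no', and for the remaining characters it is 'yes'.
C1 (derived state 'yes') is shared by Lineage K and Lineage Z — a synapomorphy uniting that clade.
C2: derived state 'no' in Lineage K, Lineage M, Lineage P, and Lineage Z only — synapomorphy for {Lineage K, Lineage M, Lineage P, Lineage Z}.
C3 (derived state 'yes') is shared by all ingroup taxa — unites the whole ingroup.
Only Lineage K, Lineage P, and Lineage Z show the derived state 'yes' for C4, supporting them as a clade.
Most parsimonious ingroup topology: ((Lineage M,((Lineage K,Lineage Z),Lineage P)),Lineage V).
Lineage Z and Lineage K form a cherry on this tree, so they are sister taxa.

Lineage K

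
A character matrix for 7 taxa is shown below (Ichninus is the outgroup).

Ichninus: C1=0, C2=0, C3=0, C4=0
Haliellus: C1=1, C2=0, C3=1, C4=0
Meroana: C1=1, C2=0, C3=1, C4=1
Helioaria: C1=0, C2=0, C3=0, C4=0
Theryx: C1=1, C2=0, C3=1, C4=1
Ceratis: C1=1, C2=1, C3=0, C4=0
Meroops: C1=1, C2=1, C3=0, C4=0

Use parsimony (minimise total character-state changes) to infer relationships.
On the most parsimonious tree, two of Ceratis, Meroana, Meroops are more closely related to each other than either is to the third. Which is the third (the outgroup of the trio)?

The outgroup has state '0' for every character, so '1' is the derived state throughout.
C1 (derived state '1') is shared by Ceratis, Haliellus, Meroana, Meroops, and Theryx — a synapomorphy uniting that clade.
C2 (derived state '1') is shared by Ceratis and Meroops — a synapomorphy uniting that clade.
Only Haliellus, Meroana, and Theryx show the derived state '1' for C3, supporting them as a clade.
Only Meroana and Theryx show the derived state '1' for C4, supporting them as a clade.
Most parsimonious ingroup topology: (((Haliellus,(Meroana,Theryx)),(Ceratis,Meroops)),Helioaria).
Ceratis and Meroops share a more recent common ancestor with each other than either does with Meroana, so Meroana is the least closely related of the three.

Meroana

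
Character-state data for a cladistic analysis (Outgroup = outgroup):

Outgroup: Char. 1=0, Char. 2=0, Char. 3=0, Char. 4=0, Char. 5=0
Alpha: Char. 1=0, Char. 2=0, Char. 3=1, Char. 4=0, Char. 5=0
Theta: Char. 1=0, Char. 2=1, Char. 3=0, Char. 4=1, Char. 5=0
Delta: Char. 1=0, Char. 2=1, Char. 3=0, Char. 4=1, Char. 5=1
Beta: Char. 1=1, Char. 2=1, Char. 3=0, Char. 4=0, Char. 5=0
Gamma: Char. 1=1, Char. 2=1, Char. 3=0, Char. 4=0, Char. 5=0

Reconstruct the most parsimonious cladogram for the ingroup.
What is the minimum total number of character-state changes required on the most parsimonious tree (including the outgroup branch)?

5

The outgroup has state '0' for every character, so '1' is the derived state throughout.
Only Beta and Gamma show the derived state '1' for Char. 1, supporting them as a clade.
Only Beta, Delta, Gamma, and Theta show the derived state '1' for Char. 2, supporting them as a clade.
Char. 3 (derived state '1') is unique to Alpha (autapomorphy; uninformative for grouping).
Char. 4 (derived state '1') is shared by Delta and Theta — a synapomorphy uniting that clade.
Char. 5: derived state '1' in Delta only — an autapomorphy, so it tells us nothing about relationships among taxa.
Most parsimonious ingroup topology: (Alpha,((Theta,Delta),(Beta,Gamma))).
Changes per character on this tree: Char. 1: 1; Char. 2: 1; Char. 3: 1; Char. 4: 1; Char. 5: 1.
Total = 5.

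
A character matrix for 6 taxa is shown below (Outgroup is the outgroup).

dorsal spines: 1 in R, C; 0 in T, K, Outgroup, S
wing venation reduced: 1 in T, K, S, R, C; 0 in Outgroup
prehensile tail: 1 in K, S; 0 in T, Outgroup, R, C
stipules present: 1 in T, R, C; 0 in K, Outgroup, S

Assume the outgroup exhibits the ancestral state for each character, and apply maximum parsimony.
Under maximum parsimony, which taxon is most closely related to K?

S

The outgroup has state '0' for every character, so '1' is the derived state throughout.
dorsal spines: derived state '1' in C and R only — synapomorphy for {C, R}.
wing venation reduced (derived state '1') is shared by all ingroup taxa — unites the whole ingroup.
prehensile tail: derived state '1' in K and S only — synapomorphy for {K, S}.
Only C, R, and T show the derived state '1' for stipules present, supporting them as a clade.
Most parsimonious ingroup topology: ((S,K),((R,C),T)).
K and S form a cherry on this tree, so they are sister taxa.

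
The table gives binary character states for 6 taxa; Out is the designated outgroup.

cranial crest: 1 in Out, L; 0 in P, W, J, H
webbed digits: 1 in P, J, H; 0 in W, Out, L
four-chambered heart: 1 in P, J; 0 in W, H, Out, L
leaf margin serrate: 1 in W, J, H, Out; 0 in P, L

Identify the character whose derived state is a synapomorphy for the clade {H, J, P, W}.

cranial crest

Character polarity is set by the outgroup: the derived state is whichever differs from the outgroup's state, so for cranial crest, leaf margin serrate the derived state is '0', and for the remaining characters it is '1'.
cranial crest (derived state '0') is shared by H, J, P, and W — a synapomorphy uniting that clade.
webbed digits (derived state '1') is shared by H, J, and P — a synapomorphy uniting that clade.
Only J and P show the derived state '1' for four-chambered heart, supporting them as a clade.
leaf margin serrate groups L and P, which is incompatible with the clades supported by the remaining characters; treating it as convergent (homoplasy) costs fewer steps than any alternative tree.
Most parsimonious ingroup topology: (L,(W,(H,(J,P)))).
The clade {H, J, P, W} is supported by cranial crest: its derived state '0' occurs in exactly those taxa and in no other taxon (including the outgroup).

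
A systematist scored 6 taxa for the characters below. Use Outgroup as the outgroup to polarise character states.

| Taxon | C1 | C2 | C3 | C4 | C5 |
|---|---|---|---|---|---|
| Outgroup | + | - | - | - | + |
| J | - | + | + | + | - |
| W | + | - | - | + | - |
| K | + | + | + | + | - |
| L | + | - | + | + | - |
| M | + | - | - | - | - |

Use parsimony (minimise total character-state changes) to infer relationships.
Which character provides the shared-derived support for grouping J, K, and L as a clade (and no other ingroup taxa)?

C3

Character polarity is set by the outgroup: the derived state is whichever differs from the outgroup's state, so for C1, C5 the derived state is '-', and for the remaining characters it is '+'.
C1 (derived state '-') is unique to J (autapomorphy; uninformative for grouping).
C2 (derived state '+') is shared by J and K — a synapomorphy uniting that clade.
C3 (derived state '+') is shared by J, K, and L — a synapomorphy uniting that clade.
C4 (derived state '+') is shared by J, K, L, and W — a synapomorphy uniting that clade.
C5 (derived state '-') is shared by all ingroup taxa — unites the whole ingroup.
Most parsimonious ingroup topology: ((((K,J),L),W),M).
The clade {J, K, L} is supported by C3: its derived state '+' occurs in exactly those taxa and in no other taxon (including the outgroup).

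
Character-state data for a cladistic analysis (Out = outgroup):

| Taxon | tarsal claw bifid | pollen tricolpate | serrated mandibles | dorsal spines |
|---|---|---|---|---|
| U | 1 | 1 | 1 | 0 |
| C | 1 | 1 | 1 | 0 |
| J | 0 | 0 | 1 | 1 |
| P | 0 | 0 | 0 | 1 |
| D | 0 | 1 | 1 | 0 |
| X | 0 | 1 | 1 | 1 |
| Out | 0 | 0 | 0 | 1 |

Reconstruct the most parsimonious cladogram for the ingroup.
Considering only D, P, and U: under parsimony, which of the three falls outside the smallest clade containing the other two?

Character polarity is set by the outgroup: the derived state is whichever differs from the outgroup's state, so for dorsal spines the derived state is '0', and for the remaining characters it is '1'.
Only C and U show the derived state '1' for tarsal claw bifid, supporting them as a clade.
pollen tricolpate (derived state '1') is shared by C, D, U, and X — a synapomorphy uniting that clade.
Only C, D, J, U, and X show the derived state '1' for serrated mandibles, supporting them as a clade.
dorsal spines: derived state '0' in C, D, and U only — synapomorphy for {C, D, U}.
Most parsimonious ingroup topology: (P,(((D,(C,U)),X),J)).
D and U share a more recent common ancestor with each other than either does with P, so P is the least closely related of the three.

P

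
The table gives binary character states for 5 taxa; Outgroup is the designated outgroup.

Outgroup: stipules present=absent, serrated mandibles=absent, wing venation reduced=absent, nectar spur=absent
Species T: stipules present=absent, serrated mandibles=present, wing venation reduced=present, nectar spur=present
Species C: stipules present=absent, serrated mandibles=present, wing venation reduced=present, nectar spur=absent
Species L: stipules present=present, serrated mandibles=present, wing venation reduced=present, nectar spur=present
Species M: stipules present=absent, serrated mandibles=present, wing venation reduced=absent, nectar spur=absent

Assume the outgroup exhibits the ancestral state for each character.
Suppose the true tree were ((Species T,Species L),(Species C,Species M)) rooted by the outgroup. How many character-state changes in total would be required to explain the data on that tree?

Map each character onto ((Species T,Species L),(Species C,Species M)) (rooted by Outgroup) and count the minimum state changes it requires (Fitch parsimony):
stipules present: 1; serrated mandibles: 1; wing venation reduced: 2; nectar spur: 1.
Total tree length = 5.

5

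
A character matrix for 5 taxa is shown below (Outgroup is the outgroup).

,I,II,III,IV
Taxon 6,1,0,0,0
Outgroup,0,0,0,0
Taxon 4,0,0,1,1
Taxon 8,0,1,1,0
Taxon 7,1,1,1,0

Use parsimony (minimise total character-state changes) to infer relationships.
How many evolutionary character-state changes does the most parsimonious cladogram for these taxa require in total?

The outgroup has state '0' for every character, so '1' is the derived state throughout.
I (state '1') occurs in Taxon 6 and Taxon 7 but conflicts with the nesting implied by the other characters — most parsimoniously interpreted as homoplasy.
II (derived state '1') is shared by Taxon 7 and Taxon 8 — a synapomorphy uniting that clade.
III: derived state '1' in Taxon 4, Taxon 7, and Taxon 8 only — synapomorphy for {Taxon 4, Taxon 7, Taxon 8}.
IV: derived state '1' in Taxon 4 only — an autapomorphy, so it tells us nothing about relationships among taxa.
Most parsimonious ingroup topology: (Taxon 6,(Taxon 4,(Taxon 8,Taxon 7))).
Changes per character on this tree: I: 2; II: 1; III: 1; IV: 1.
Total = 5.

5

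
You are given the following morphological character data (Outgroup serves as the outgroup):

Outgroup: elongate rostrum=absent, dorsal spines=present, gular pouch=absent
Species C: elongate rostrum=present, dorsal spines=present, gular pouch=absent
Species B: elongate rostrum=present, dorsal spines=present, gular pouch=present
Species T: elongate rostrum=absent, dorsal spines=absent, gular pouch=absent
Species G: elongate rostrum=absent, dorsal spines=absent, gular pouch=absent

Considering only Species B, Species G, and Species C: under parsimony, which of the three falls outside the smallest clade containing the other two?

Species G

Character polarity is set by the outgroup: the derived state is whichever differs from the outgroup's state, so for dorsal spines the derived state is 'absent', and for the remaining characters it is 'present'.
Only Species B and Species C show the derived state 'present' for elongate rostrum, supporting them as a clade.
Only Species G and Species T show the derived state 'absent' for dorsal spines, supporting them as a clade.
gular pouch: derived state 'present' in Species B only — an autapomorphy, so it tells us nothing about relationships among taxa.
Most parsimonious ingroup topology: ((Species C,Species B),(Species T,Species G)).
Species B and Species C share a more recent common ancestor with each other than either does with Species G, so Species G is the least closely related of the three.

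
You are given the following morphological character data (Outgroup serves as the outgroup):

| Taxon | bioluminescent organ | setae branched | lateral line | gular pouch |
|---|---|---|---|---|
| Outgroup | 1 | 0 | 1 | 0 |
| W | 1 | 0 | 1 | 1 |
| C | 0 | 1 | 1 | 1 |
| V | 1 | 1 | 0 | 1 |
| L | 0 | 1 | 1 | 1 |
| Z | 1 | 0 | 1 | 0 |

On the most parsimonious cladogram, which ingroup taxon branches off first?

Character polarity is set by the outgroup: the derived state is whichever differs from the outgroup's state, so for bioluminescent organ, lateral line the derived state is '0', and for the remaining characters it is '1'.
bioluminescent organ: derived state '0' in C and L only — synapomorphy for {C, L}.
Only C, L, and V show the derived state '1' for setae branched, supporting them as a clade.
lateral line: derived state '0' in V only — an autapomorphy, so it tells us nothing about relationships among taxa.
gular pouch: derived state '1' in C, L, V, and W only — synapomorphy for {C, L, V, W}.
Most parsimonious ingroup topology: ((W,((C,L),V)),Z).
Z is sister to the clade containing all other ingroup taxa, so it is the earliest-diverging (most basal) ingroup lineage.

Z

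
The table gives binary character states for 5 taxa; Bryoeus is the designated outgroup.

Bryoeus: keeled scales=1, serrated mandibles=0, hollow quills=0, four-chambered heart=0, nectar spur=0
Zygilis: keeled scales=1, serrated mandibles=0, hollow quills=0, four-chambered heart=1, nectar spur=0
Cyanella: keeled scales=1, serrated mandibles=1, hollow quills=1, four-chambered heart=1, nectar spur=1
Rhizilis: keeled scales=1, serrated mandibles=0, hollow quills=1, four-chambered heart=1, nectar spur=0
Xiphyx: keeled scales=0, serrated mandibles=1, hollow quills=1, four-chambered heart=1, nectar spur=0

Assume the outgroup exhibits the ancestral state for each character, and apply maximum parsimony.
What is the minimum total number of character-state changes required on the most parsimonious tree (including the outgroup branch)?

Character polarity is set by the outgroup: the derived state is whichever differs from the outgroup's state, so for keeled scales the derived state is '0', and for the remaining characters it is '1'.
keeled scales (derived state '0') is unique to Xiphyx (autapomorphy; uninformative for grouping).
serrated mandibles: derived state '1' in Cyanella and Xiphyx only — synapomorphy for {Cyanella, Xiphyx}.
hollow quills: derived state '1' in Cyanella, Rhizilis, and Xiphyx only — synapomorphy for {Cyanella, Rhizilis, Xiphyx}.
four-chambered heart (derived state '1') is shared by all ingroup taxa — unites the whole ingroup.
nectar spur: derived state '1' in Cyanella only — an autapomorphy, so it tells us nothing about relationships among taxa.
Most parsimonious ingroup topology: (Zygilis,((Cyanella,Xiphyx),Rhizilis)).
Changes per character on this tree: keeled scales: 1; serrated mandibles: 1; hollow quills: 1; four-chambered heart: 1; nectar spur: 1.
Total = 5.

5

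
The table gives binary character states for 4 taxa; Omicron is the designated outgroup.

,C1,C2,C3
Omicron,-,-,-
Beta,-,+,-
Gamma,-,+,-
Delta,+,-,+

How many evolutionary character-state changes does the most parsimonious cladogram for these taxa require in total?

3

The outgroup has state '-' for every character, so '+' is the derived state throughout.
C1: derived state '+' in Delta only — an autapomorphy, so it tells us nothing about relationships among taxa.
Only Beta and Gamma show the derived state '+' for C2, supporting them as a clade.
C3 (derived state '+') is unique to Delta (autapomorphy; uninformative for grouping).
Most parsimonious ingroup topology: ((Beta,Gamma),Delta).
Changes per character on this tree: C1: 1; C2: 1; C3: 1.
Total = 3.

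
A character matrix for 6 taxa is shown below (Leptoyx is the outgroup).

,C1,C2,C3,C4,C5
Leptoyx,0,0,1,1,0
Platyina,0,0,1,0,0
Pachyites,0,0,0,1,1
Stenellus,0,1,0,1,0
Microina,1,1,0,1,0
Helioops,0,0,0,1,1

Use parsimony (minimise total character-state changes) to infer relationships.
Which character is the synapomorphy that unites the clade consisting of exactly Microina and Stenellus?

C2

Character polarity is set by the outgroup: the derived state is whichever differs from the outgroup's state, so for C3, C4 the derived state is '0', and for the remaining characters it is '1'.
C1 (derived state '1') is unique to Microina (autapomorphy; uninformative for grouping).
C2 (derived state '1') is shared by Microina and Stenellus — a synapomorphy uniting that clade.
C3: derived state '0' in Helioops, Microina, Pachyites, and Stenellus only — synapomorphy for {Helioops, Microina, Pachyites, Stenellus}.
C4 (derived state '0') is unique to Platyina (autapomorphy; uninformative for grouping).
C5: derived state '1' in Helioops and Pachyites only — synapomorphy for {Helioops, Pachyites}.
Most parsimonious ingroup topology: (Platyina,((Pachyites,Helioops),(Stenellus,Microina))).
The clade {Microina, Stenellus} is supported by C2: its derived state '1' occurs in exactly those taxa and in no other taxon (including the outgroup).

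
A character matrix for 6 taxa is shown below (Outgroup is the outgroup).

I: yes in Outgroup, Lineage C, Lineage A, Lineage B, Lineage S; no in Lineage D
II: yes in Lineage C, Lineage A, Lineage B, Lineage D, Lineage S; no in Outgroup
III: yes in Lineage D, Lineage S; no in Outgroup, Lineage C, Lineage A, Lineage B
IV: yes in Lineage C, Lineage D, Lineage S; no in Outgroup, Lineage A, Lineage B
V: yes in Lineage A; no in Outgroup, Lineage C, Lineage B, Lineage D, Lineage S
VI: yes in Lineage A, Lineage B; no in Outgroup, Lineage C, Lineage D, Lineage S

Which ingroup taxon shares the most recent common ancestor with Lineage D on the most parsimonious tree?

Character polarity is set by the outgroup: the derived state is whichever differs from the outgroup's state, so for I the derived state is 'no', and for the remaining characters it is 'yes'.
I (derived state 'no') is unique to Lineage D (autapomorphy; uninformative for grouping).
II (derived state 'yes') is shared by all ingroup taxa — unites the whole ingroup.
Only Lineage D and Lineage S show the derived state 'yes' for III, supporting them as a clade.
IV (derived state 'yes') is shared by Lineage C, Lineage D, and Lineage S — a synapomorphy uniting that clade.
V: derived state 'yes' in Lineage A only — an autapomorphy, so it tells us nothing about relationships among taxa.
Only Lineage A and Lineage B show the derived state 'yes' for VI, supporting them as a clade.
Most parsimonious ingroup topology: ((Lineage C,(Lineage D,Lineage S)),(Lineage A,Lineage B)).
Lineage D and Lineage S form a cherry on this tree, so they are sister taxa.

Lineage S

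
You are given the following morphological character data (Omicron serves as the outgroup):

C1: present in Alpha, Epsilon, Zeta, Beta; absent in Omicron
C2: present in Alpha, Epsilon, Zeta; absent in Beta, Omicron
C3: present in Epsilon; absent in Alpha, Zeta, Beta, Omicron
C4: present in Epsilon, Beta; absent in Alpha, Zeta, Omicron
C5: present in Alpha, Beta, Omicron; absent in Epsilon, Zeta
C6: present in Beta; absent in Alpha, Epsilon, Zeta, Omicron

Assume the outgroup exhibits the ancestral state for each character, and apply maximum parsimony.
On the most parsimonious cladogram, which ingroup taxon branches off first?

Beta

Character polarity is set by the outgroup: the derived state is whichever differs from the outgroup's state, so for C5 the derived state is 'absent', and for the remaining characters it is 'present'.
All ingroup taxa share the derived state 'present' for C1; it defines the ingroup but does not resolve relationships within it.
Only Alpha, Epsilon, and Zeta show the derived state 'present' for C2, supporting them as a clade.
C3: derived state 'present' in Epsilon only — an autapomorphy, so it tells us nothing about relationships among taxa.
C4 (state 'present') occurs in Beta and Epsilon but conflicts with the nesting implied by the other characters — most parsimoniously interpreted as homoplasy.
C5: derived state 'absent' in Epsilon and Zeta only — synapomorphy for {Epsilon, Zeta}.
C6 (derived state 'present') is unique to Beta (autapomorphy; uninformative for grouping).
Most parsimonious ingroup topology: ((Alpha,(Epsilon,Zeta)),Beta).
Beta is sister to the clade containing all other ingroup taxa, so it is the earliest-diverging (most basal) ingroup lineage.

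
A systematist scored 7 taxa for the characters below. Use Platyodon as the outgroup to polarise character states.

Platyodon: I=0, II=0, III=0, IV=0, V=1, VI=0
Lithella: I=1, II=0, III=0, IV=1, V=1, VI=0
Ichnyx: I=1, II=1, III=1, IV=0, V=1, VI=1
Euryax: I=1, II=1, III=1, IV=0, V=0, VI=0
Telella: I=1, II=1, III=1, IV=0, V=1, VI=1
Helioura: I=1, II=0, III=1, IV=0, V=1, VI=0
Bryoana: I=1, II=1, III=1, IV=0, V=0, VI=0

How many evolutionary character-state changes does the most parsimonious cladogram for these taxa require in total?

6

Character polarity is set by the outgroup: the derived state is whichever differs from the outgroup's state, so for V the derived state is '0', and for the remaining characters it is '1'.
I (derived state '1') is shared by all ingroup taxa — unites the whole ingroup.
II: derived state '1' in Bryoana, Euryax, Ichnyx, and Telella only — synapomorphy for {Bryoana, Euryax, Ichnyx, Telella}.
III: derived state '1' in Bryoana, Euryax, Helioura, Ichnyx, and Telella only — synapomorphy for {Bryoana, Euryax, Helioura, Ichnyx, Telella}.
IV (derived state '1') is unique to Lithella (autapomorphy; uninformative for grouping).
V: derived state '0' in Bryoana and Euryax only — synapomorphy for {Bryoana, Euryax}.
VI (derived state '1') is shared by Ichnyx and Telella — a synapomorphy uniting that clade.
Most parsimonious ingroup topology: (Lithella,(((Ichnyx,Telella),(Euryax,Bryoana)),Helioura)).
Changes per character on this tree: I: 1; II: 1; III: 1; IV: 1; V: 1; VI: 1.
Total = 6.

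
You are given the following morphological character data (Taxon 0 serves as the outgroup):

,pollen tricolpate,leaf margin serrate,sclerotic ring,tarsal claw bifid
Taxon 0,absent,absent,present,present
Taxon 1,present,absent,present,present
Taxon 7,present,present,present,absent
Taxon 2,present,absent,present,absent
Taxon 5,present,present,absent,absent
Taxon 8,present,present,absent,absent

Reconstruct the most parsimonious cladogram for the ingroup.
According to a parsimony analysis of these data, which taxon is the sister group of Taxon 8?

Taxon 5

Character polarity is set by the outgroup: the derived state is whichever differs from the outgroup's state, so for sclerotic ring, tarsal claw bifid the derived state is 'absent', and for the remaining characters it is 'present'.
pollen tricolpate (derived state 'present') is shared by all ingroup taxa — unites the whole ingroup.
Only Taxon 5, Taxon 7, and Taxon 8 show the derived state 'present' for leaf margin serrate, supporting them as a clade.
Only Taxon 5 and Taxon 8 show the derived state 'absent' for sclerotic ring, supporting them as a clade.
tarsal claw bifid (derived state 'absent') is shared by Taxon 2, Taxon 5, Taxon 7, and Taxon 8 — a synapomorphy uniting that clade.
Most parsimonious ingroup topology: (Taxon 1,((Taxon 7,(Taxon 5,Taxon 8)),Taxon 2)).
Taxon 8 and Taxon 5 form a cherry on this tree, so they are sister taxa.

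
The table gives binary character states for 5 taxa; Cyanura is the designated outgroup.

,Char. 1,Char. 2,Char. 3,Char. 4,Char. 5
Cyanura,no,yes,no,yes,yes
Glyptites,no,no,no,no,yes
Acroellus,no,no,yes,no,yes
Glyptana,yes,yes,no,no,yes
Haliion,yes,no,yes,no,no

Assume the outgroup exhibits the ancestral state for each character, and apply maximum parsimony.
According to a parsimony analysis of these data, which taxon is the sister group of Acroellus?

Haliion

Character polarity is set by the outgroup: the derived state is whichever differs from the outgroup's state, so for Char. 2, Char. 4, Char. 5 the derived state is 'no', and for the remaining characters it is 'yes'.
Char. 1 groups Glyptana and Haliion, which is incompatible with the clades supported by the remaining characters; treating it as convergent (homoplasy) costs fewer steps than any alternative tree.
Char. 2 (derived state 'no') is shared by Acroellus, Glyptites, and Haliion — a synapomorphy uniting that clade.
Char. 3: derived state 'yes' in Acroellus and Haliion only — synapomorphy for {Acroellus, Haliion}.
All ingroup taxa share the derived state 'no' for Char. 4; it defines the ingroup but does not resolve relationships within it.
Char. 5 (derived state 'no') is unique to Haliion (autapomorphy; uninformative for grouping).
Most parsimonious ingroup topology: ((Glyptites,(Acroellus,Haliion)),Glyptana).
Acroellus and Haliion form a cherry on this tree, so they are sister taxa.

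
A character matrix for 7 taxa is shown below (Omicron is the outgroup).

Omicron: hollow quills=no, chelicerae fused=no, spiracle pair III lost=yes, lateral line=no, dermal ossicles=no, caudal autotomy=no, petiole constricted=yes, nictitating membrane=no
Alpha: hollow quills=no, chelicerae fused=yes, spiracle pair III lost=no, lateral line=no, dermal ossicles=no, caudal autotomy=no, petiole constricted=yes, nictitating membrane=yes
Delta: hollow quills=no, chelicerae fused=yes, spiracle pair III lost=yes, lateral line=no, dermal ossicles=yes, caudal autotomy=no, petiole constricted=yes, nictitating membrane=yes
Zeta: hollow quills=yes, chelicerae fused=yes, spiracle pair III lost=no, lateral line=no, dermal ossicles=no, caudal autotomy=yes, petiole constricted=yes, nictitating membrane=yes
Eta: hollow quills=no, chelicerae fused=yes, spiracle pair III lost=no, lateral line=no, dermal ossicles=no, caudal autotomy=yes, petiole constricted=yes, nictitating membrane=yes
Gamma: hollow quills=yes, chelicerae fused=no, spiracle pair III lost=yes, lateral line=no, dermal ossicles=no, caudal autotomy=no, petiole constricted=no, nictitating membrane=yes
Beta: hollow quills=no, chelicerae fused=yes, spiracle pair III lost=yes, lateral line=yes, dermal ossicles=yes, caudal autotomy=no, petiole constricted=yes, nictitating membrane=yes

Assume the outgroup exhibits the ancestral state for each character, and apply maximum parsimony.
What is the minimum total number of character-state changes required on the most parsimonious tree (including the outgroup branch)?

9

Character polarity is set by the outgroup: the derived state is whichever differs from the outgroup's state, so for spiracle pair III lost, petiole constricted the derived state is 'no', and for the remaining characters it is 'yes'.
hollow quills (state 'yes') occurs in Gamma and Zeta but conflicts with the nesting implied by the other characters — most parsimoniously interpreted as homoplasy.
chelicerae fused (derived state 'yes') is shared by Alpha, Beta, Delta, Eta, and Zeta — a synapomorphy uniting that clade.
spiracle pair III lost (derived state 'no') is shared by Alpha, Eta, and Zeta — a synapomorphy uniting that clade.
lateral line (derived state 'yes') is unique to Beta (autapomorphy; uninformative for grouping).
dermal ossicles (derived state 'yes') is shared by Beta and Delta — a synapomorphy uniting that clade.
Only Eta and Zeta show the derived state 'yes' for caudal autotomy, supporting them as a clade.
petiole constricted (derived state 'no') is unique to Gamma (autapomorphy; uninformative for grouping).
nictitating membrane (derived state 'yes') is shared by all ingroup taxa — unites the whole ingroup.
Most parsimonious ingroup topology: (((Alpha,(Zeta,Eta)),(Delta,Beta)),Gamma).
Changes per character on this tree: hollow quills: 2; chelicerae fused: 1; spiracle pair III lost: 1; lateral line: 1; dermal ossicles: 1; caudal autotomy: 1; petiole constricted: 1; nictitating membrane: 1.
Total = 9.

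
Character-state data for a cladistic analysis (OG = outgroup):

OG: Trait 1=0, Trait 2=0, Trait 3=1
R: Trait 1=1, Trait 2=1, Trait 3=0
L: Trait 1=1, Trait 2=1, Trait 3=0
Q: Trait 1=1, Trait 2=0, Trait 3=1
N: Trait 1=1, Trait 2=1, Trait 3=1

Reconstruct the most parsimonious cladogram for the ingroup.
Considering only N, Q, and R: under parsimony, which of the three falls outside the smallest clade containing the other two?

Character polarity is set by the outgroup: the derived state is whichever differs from the outgroup's state, so for Trait 3 the derived state is '0', and for the remaining characters it is '1'.
All ingroup taxa share the derived state '1' for Trait 1; it defines the ingroup but does not resolve relationships within it.
Trait 2: derived state '1' in L, N, and R only — synapomorphy for {L, N, R}.
Trait 3 (derived state '0') is shared by L and R — a synapomorphy uniting that clade.
Most parsimonious ingroup topology: (((R,L),N),Q).
N and R share a more recent common ancestor with each other than either does with Q, so Q is the least closely related of the three.

Q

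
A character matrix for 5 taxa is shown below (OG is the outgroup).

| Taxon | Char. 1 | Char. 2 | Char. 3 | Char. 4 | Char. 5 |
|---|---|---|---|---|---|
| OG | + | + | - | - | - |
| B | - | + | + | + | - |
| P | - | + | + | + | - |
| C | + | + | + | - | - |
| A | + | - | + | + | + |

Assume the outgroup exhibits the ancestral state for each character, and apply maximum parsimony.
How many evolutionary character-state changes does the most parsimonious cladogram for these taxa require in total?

5

Character polarity is set by the outgroup: the derived state is whichever differs from the outgroup's state, so for Char. 1, Char. 2 the derived state is '-', and for the remaining characters it is '+'.
Only B and P show the derived state '-' for Char. 1, supporting them as a clade.
Char. 2: derived state '-' in A only — an autapomorphy, so it tells us nothing about relationships among taxa.
All ingroup taxa share the derived state '+' for Char. 3; it defines the ingroup but does not resolve relationships within it.
Char. 4: derived state '+' in A, B, and P only — synapomorphy for {A, B, P}.
Char. 5: derived state '+' in A only — an autapomorphy, so it tells us nothing about relationships among taxa.
Most parsimonious ingroup topology: (((B,P),A),C).
Changes per character on this tree: Char. 1: 1; Char. 2: 1; Char. 3: 1; Char. 4: 1; Char. 5: 1.
Total = 5.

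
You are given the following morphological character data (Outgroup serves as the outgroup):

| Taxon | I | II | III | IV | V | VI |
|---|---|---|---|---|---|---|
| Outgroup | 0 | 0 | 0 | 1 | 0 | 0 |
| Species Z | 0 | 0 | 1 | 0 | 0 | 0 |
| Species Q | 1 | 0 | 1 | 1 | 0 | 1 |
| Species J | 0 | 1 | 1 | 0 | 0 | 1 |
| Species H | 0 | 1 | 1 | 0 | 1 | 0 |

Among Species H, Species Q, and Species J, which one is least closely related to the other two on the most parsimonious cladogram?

Species Q

Character polarity is set by the outgroup: the derived state is whichever differs from the outgroup's state, so for IV the derived state is '0', and for the remaining characters it is '1'.
I (derived state '1') is unique to Species Q (autapomorphy; uninformative for grouping).
II (derived state '1') is shared by Species H and Species J — a synapomorphy uniting that clade.
All ingroup taxa share the derived state '1' for III; it defines the ingroup but does not resolve relationships within it.
IV (derived state '0') is shared by Species H, Species J, and Species Z — a synapomorphy uniting that clade.
V (derived state '1') is unique to Species H (autapomorphy; uninformative for grouping).
VI groups Species J and Species Q, which is incompatible with the clades supported by the remaining characters; treating it as convergent (homoplasy) costs fewer steps than any alternative tree.
Most parsimonious ingroup topology: ((Species Z,(Species J,Species H)),Species Q).
Species H and Species J share a more recent common ancestor with each other than either does with Species Q, so Species Q is the least closely related of the three.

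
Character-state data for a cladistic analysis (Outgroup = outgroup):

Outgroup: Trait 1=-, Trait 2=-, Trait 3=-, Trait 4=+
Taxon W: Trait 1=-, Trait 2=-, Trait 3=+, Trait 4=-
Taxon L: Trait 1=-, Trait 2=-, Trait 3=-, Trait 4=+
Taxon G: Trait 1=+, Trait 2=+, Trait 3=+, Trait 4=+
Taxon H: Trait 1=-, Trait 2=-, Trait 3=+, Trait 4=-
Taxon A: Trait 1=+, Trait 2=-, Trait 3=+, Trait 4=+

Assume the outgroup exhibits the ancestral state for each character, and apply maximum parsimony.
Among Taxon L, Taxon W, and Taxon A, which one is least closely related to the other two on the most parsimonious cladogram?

Character polarity is set by the outgroup: the derived state is whichever differs from the outgroup's state, so for Trait 4 the derived state is '-', and for the remaining characters it is '+'.
Trait 1: derived state '+' in Taxon A and Taxon G only — synapomorphy for {Taxon A, Taxon G}.
Trait 2 (derived state '+') is unique to Taxon G (autapomorphy; uninformative for grouping).
Trait 3 (derived state '+') is shared by Taxon A, Taxon G, Taxon H, and Taxon W — a synapomorphy uniting that clade.
Trait 4: derived state '-' in Taxon H and Taxon W only — synapomorphy for {Taxon H, Taxon W}.
Most parsimonious ingroup topology: (((Taxon W,Taxon H),(Taxon G,Taxon A)),Taxon L).
Taxon W and Taxon A share a more recent common ancestor with each other than either does with Taxon L, so Taxon L is the least closely related of the three.

Taxon L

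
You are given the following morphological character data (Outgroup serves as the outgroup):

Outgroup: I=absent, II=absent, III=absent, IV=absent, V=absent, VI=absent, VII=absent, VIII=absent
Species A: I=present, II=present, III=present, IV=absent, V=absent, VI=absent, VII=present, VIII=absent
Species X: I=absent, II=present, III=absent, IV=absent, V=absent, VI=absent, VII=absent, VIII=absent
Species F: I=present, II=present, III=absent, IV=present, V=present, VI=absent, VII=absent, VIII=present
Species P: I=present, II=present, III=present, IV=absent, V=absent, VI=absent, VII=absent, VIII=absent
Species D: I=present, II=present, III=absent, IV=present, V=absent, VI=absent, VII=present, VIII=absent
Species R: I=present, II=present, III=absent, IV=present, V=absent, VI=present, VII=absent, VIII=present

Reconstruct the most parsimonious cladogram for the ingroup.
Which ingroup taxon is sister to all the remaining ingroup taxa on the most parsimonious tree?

Species X

The outgroup has state 'absent' for every character, so 'present' is the derived state throughout.
I: derived state 'present' in Species A, Species D, Species F, Species P, and Species R only — synapomorphy for {Species A, Species D, Species F, Species P, Species R}.
All ingroup taxa share the derived state 'present' for II; it defines the ingroup but does not resolve relationships within it.
III (derived state 'present') is shared by Species A and Species P — a synapomorphy uniting that clade.
IV (derived state 'present') is shared by Species D, Species F, and Species R — a synapomorphy uniting that clade.
V: derived state 'present' in Species F only — an autapomorphy, so it tells us nothing about relationships among taxa.
VI (derived state 'present') is unique to Species R (autapomorphy; uninformative for grouping).
VII (state 'present') occurs in Species A and Species D but conflicts with the nesting implied by the other characters — most parsimoniously interpreted as homoplasy.
VIII (derived state 'present') is shared by Species F and Species R — a synapomorphy uniting that clade.
Most parsimonious ingroup topology: (((Species A,Species P),((Species F,Species R),Species D)),Species X).
Species X is sister to the clade containing all other ingroup taxa, so it is the earliest-diverging (most basal) ingroup lineage.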